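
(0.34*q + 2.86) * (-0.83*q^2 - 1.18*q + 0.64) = -0.2822*q^3 - 2.775*q^2 - 3.1572*q + 1.8304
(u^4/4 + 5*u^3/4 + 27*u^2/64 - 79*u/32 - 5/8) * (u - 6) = u^5/4 - u^4/4 - 453*u^3/64 - 5*u^2 + 227*u/16 + 15/4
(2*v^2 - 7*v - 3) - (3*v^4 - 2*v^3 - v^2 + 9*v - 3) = -3*v^4 + 2*v^3 + 3*v^2 - 16*v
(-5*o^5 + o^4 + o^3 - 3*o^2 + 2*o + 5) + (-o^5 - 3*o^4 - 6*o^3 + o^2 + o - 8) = -6*o^5 - 2*o^4 - 5*o^3 - 2*o^2 + 3*o - 3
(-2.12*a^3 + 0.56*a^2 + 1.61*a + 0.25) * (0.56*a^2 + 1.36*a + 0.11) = -1.1872*a^5 - 2.5696*a^4 + 1.43*a^3 + 2.3912*a^2 + 0.5171*a + 0.0275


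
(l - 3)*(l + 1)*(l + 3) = l^3 + l^2 - 9*l - 9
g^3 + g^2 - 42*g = g*(g - 6)*(g + 7)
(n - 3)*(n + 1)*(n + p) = n^3 + n^2*p - 2*n^2 - 2*n*p - 3*n - 3*p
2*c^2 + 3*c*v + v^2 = (c + v)*(2*c + v)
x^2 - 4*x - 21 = (x - 7)*(x + 3)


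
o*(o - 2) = o^2 - 2*o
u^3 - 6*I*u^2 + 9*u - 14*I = (u - 7*I)*(u - I)*(u + 2*I)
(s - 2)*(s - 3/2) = s^2 - 7*s/2 + 3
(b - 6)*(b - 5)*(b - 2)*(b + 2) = b^4 - 11*b^3 + 26*b^2 + 44*b - 120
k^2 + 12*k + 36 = (k + 6)^2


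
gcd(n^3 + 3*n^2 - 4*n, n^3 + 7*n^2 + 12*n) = n^2 + 4*n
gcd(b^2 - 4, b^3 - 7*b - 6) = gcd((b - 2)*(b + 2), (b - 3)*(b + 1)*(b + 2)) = b + 2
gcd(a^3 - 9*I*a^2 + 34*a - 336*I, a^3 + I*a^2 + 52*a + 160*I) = a - 8*I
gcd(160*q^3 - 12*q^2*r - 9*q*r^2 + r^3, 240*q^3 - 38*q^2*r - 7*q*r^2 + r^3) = 40*q^2 - 13*q*r + r^2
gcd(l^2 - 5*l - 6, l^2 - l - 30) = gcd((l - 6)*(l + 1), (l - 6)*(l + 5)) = l - 6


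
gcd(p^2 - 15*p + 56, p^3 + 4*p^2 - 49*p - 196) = p - 7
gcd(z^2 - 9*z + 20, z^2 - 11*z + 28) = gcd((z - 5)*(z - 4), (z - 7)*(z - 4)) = z - 4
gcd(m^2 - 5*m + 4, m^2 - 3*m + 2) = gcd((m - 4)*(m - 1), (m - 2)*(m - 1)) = m - 1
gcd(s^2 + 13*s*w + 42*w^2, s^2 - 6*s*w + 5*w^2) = 1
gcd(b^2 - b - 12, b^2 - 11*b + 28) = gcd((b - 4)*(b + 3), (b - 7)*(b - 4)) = b - 4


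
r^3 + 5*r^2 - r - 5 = (r - 1)*(r + 1)*(r + 5)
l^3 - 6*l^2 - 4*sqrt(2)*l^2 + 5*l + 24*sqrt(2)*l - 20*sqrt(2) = (l - 5)*(l - 1)*(l - 4*sqrt(2))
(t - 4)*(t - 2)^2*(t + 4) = t^4 - 4*t^3 - 12*t^2 + 64*t - 64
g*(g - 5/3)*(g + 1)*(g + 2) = g^4 + 4*g^3/3 - 3*g^2 - 10*g/3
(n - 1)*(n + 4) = n^2 + 3*n - 4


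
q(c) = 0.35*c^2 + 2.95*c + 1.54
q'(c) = 0.7*c + 2.95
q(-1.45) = -2.00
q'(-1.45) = 1.94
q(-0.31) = 0.66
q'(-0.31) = 2.73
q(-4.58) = -4.63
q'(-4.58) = -0.26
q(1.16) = 5.43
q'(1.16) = 3.76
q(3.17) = 14.41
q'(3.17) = 5.17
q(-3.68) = -4.58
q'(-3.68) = 0.37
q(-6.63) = -2.63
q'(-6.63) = -1.69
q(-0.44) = 0.31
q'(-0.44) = 2.64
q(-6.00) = -3.56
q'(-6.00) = -1.25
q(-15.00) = 36.04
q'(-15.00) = -7.55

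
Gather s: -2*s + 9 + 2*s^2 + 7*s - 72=2*s^2 + 5*s - 63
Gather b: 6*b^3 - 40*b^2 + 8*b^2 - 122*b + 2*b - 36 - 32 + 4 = 6*b^3 - 32*b^2 - 120*b - 64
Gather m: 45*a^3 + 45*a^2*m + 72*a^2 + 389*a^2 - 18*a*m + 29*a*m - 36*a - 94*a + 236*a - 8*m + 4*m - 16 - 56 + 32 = 45*a^3 + 461*a^2 + 106*a + m*(45*a^2 + 11*a - 4) - 40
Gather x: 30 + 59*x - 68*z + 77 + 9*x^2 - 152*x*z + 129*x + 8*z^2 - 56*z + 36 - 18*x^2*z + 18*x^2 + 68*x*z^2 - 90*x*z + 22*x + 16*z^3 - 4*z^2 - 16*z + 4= x^2*(27 - 18*z) + x*(68*z^2 - 242*z + 210) + 16*z^3 + 4*z^2 - 140*z + 147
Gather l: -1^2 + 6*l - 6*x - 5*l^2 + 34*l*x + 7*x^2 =-5*l^2 + l*(34*x + 6) + 7*x^2 - 6*x - 1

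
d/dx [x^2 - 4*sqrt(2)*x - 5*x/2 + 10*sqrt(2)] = 2*x - 4*sqrt(2) - 5/2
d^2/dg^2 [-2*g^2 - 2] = -4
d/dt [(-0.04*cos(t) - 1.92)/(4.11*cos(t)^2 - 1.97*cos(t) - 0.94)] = (-0.1644*cos(t)^2 - 15.7824*cos(t) + 3.7448)*sin(t)/(16.8921*cos(t)^4 - 16.1934*cos(t)^3 - 3.8459*cos(t)^2 + 3.7036*cos(t) + 0.8836)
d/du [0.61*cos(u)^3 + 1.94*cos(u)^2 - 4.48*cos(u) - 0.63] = (-1.83*cos(u)^2 - 3.88*cos(u) + 4.48)*sin(u)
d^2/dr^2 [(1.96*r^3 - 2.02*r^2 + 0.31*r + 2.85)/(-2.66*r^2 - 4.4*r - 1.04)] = (-4.26325641456066e-14*r^4 - 116.717944*r^3 - 208.335288*r^2 - 207.712512*r - 87.376736)/(18.821096*r^6 + 93.39792*r^5 + 176.568672*r^4 + 158.21696*r^3 + 69.034368*r^2 + 14.27712*r + 1.124864)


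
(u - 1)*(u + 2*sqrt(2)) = u^2 - u + 2*sqrt(2)*u - 2*sqrt(2)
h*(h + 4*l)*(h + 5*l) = h^3 + 9*h^2*l + 20*h*l^2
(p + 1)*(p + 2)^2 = p^3 + 5*p^2 + 8*p + 4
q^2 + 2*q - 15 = (q - 3)*(q + 5)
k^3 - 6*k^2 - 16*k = k*(k - 8)*(k + 2)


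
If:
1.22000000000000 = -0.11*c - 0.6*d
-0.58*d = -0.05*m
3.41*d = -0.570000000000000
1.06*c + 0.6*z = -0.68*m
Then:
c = -10.18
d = -0.17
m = -1.94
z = 20.18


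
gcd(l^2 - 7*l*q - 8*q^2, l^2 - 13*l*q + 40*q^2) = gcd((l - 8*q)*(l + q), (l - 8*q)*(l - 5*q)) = -l + 8*q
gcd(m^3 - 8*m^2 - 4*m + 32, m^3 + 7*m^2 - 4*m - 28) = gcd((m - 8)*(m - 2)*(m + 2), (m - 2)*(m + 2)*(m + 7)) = m^2 - 4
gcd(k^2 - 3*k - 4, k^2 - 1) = k + 1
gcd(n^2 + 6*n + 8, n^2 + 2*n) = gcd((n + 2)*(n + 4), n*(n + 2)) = n + 2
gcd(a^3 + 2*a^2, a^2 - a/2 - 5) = a + 2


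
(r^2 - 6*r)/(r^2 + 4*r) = (r - 6)/(r + 4)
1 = 1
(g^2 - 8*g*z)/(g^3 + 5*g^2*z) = (g - 8*z)/(g*(g + 5*z))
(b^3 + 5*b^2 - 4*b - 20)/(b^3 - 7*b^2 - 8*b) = (-b^3 - 5*b^2 + 4*b + 20)/(b*(-b^2 + 7*b + 8))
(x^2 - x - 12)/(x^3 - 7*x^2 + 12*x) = (x + 3)/(x*(x - 3))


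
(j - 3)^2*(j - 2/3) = j^3 - 20*j^2/3 + 13*j - 6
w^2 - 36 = (w - 6)*(w + 6)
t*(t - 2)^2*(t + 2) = t^4 - 2*t^3 - 4*t^2 + 8*t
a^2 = a^2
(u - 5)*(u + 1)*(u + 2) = u^3 - 2*u^2 - 13*u - 10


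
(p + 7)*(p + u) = p^2 + p*u + 7*p + 7*u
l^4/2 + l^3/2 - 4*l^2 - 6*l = l*(l/2 + 1)*(l - 3)*(l + 2)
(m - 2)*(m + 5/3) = m^2 - m/3 - 10/3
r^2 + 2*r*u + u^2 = (r + u)^2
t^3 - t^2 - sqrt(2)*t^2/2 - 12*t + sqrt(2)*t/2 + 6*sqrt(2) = (t - 4)*(t + 3)*(t - sqrt(2)/2)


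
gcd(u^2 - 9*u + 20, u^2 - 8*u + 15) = u - 5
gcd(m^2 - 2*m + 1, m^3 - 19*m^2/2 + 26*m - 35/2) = m - 1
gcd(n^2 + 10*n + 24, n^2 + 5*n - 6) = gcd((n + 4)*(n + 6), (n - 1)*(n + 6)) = n + 6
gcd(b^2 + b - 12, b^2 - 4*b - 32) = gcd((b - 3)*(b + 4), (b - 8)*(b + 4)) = b + 4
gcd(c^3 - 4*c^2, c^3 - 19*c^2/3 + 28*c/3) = c^2 - 4*c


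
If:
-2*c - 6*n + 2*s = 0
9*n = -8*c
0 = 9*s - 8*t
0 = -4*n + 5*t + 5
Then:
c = 360/419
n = -320/419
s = -600/419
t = -675/419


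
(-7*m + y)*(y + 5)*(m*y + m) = -7*m^2*y^2 - 42*m^2*y - 35*m^2 + m*y^3 + 6*m*y^2 + 5*m*y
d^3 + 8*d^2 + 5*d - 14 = (d - 1)*(d + 2)*(d + 7)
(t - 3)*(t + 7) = t^2 + 4*t - 21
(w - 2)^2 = w^2 - 4*w + 4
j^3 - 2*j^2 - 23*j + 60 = (j - 4)*(j - 3)*(j + 5)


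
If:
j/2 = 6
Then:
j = 12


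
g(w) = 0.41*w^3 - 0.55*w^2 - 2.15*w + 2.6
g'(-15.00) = 291.10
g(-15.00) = -1472.65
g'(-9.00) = 107.38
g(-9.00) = -321.49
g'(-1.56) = 2.56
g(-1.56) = 3.06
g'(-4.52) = 27.95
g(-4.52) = -36.78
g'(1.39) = -1.30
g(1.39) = -0.35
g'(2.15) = 1.17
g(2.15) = -0.49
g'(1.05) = -1.95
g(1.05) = 0.21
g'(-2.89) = 11.30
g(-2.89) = -5.68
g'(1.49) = -1.06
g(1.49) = -0.47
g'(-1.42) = 1.89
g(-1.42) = 3.37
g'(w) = 1.23*w^2 - 1.1*w - 2.15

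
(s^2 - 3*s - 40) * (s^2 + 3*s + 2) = s^4 - 47*s^2 - 126*s - 80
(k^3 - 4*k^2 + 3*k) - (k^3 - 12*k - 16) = -4*k^2 + 15*k + 16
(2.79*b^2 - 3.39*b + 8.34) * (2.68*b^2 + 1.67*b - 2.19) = 7.4772*b^4 - 4.4259*b^3 + 10.5798*b^2 + 21.3519*b - 18.2646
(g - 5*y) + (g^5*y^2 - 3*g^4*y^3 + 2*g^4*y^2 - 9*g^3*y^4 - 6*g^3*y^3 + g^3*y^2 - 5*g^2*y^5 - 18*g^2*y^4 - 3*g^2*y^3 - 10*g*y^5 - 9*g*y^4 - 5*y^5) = g^5*y^2 - 3*g^4*y^3 + 2*g^4*y^2 - 9*g^3*y^4 - 6*g^3*y^3 + g^3*y^2 - 5*g^2*y^5 - 18*g^2*y^4 - 3*g^2*y^3 - 10*g*y^5 - 9*g*y^4 + g - 5*y^5 - 5*y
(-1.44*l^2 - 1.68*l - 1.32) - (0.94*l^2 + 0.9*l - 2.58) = -2.38*l^2 - 2.58*l + 1.26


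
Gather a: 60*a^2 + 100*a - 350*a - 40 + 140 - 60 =60*a^2 - 250*a + 40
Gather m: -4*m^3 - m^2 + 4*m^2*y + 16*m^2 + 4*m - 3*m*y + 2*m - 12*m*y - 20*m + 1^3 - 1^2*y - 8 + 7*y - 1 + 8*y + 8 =-4*m^3 + m^2*(4*y + 15) + m*(-15*y - 14) + 14*y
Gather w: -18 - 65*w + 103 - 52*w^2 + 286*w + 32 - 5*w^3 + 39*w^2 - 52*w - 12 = -5*w^3 - 13*w^2 + 169*w + 105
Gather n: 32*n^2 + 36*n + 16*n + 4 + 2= 32*n^2 + 52*n + 6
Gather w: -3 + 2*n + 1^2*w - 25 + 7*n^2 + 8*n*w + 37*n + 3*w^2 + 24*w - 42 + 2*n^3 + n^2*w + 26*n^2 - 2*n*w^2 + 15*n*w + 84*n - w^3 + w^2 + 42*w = 2*n^3 + 33*n^2 + 123*n - w^3 + w^2*(4 - 2*n) + w*(n^2 + 23*n + 67) - 70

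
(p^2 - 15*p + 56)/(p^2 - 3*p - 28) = (p - 8)/(p + 4)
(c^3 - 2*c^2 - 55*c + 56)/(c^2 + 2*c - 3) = (c^2 - c - 56)/(c + 3)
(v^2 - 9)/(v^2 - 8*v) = (v^2 - 9)/(v*(v - 8))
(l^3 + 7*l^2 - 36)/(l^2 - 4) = (l^2 + 9*l + 18)/(l + 2)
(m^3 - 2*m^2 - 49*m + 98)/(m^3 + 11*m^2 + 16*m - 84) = (m - 7)/(m + 6)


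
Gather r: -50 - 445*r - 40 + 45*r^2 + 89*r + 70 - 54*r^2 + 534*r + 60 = -9*r^2 + 178*r + 40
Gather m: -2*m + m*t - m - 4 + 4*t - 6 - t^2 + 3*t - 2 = m*(t - 3) - t^2 + 7*t - 12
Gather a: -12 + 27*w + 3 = 27*w - 9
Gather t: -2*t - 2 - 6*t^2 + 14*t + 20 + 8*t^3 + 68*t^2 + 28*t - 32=8*t^3 + 62*t^2 + 40*t - 14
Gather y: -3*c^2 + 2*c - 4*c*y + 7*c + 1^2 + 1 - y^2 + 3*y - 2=-3*c^2 + 9*c - y^2 + y*(3 - 4*c)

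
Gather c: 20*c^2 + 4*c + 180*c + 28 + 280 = 20*c^2 + 184*c + 308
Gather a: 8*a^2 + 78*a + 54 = 8*a^2 + 78*a + 54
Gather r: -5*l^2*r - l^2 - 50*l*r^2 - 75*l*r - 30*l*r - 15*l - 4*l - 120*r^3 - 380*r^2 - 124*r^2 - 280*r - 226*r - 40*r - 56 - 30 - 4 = -l^2 - 19*l - 120*r^3 + r^2*(-50*l - 504) + r*(-5*l^2 - 105*l - 546) - 90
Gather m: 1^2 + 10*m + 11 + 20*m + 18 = 30*m + 30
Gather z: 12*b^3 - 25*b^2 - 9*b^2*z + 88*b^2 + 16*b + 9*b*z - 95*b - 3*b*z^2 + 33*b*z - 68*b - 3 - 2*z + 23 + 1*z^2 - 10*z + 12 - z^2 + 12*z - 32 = 12*b^3 + 63*b^2 - 3*b*z^2 - 147*b + z*(-9*b^2 + 42*b)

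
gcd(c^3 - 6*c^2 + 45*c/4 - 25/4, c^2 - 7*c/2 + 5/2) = c^2 - 7*c/2 + 5/2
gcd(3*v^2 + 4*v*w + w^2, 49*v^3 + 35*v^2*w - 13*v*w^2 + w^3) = v + w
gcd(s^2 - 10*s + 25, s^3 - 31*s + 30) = s - 5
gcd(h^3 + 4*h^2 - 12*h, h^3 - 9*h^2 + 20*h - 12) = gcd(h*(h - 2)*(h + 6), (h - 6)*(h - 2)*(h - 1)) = h - 2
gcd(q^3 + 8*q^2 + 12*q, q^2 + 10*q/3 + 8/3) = q + 2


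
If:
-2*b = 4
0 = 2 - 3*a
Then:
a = 2/3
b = -2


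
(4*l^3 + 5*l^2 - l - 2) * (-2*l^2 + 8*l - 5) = -8*l^5 + 22*l^4 + 22*l^3 - 29*l^2 - 11*l + 10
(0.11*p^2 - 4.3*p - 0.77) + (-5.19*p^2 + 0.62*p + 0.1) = -5.08*p^2 - 3.68*p - 0.67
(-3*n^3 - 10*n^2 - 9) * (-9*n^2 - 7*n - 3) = 27*n^5 + 111*n^4 + 79*n^3 + 111*n^2 + 63*n + 27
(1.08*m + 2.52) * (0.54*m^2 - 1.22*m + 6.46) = 0.5832*m^3 + 0.0431999999999999*m^2 + 3.9024*m + 16.2792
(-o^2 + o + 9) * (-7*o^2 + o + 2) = 7*o^4 - 8*o^3 - 64*o^2 + 11*o + 18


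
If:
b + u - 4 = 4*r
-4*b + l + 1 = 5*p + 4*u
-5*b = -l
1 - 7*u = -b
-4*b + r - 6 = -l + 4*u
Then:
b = 211/20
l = 211/4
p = 99/100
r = 41/20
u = 33/20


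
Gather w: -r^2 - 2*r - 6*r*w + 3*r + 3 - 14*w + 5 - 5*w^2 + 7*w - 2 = -r^2 + r - 5*w^2 + w*(-6*r - 7) + 6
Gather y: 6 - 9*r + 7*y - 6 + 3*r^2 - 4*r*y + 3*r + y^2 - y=3*r^2 - 6*r + y^2 + y*(6 - 4*r)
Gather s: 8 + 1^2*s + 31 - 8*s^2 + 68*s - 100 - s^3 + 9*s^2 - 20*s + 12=-s^3 + s^2 + 49*s - 49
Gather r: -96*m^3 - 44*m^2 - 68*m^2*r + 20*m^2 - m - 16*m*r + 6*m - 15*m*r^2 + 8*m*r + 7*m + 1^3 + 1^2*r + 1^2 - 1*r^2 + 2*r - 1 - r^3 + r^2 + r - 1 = -96*m^3 - 24*m^2 - 15*m*r^2 + 12*m - r^3 + r*(-68*m^2 - 8*m + 4)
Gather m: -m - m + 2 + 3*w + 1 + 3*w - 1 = -2*m + 6*w + 2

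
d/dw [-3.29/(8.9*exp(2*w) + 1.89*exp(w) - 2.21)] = (58.562*exp(w) + 6.2181)*exp(w)/(8.9*exp(2*w) + 1.89*exp(w) - 2.21)^2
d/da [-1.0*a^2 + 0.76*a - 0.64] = 0.76 - 2.0*a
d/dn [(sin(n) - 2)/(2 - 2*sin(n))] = -cos(n)/(2*(sin(n) - 1)^2)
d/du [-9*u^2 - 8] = -18*u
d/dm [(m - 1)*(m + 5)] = 2*m + 4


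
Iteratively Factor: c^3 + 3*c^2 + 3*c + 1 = (c + 1)*(c^2 + 2*c + 1) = (c + 1)^2*(c + 1)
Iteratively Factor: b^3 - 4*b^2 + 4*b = (b - 2)*(b^2 - 2*b) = (b - 2)^2*(b)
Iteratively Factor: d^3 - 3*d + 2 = (d + 2)*(d^2 - 2*d + 1) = (d - 1)*(d + 2)*(d - 1)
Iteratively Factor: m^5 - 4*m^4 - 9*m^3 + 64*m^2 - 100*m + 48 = (m - 1)*(m^4 - 3*m^3 - 12*m^2 + 52*m - 48) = (m - 1)*(m + 4)*(m^3 - 7*m^2 + 16*m - 12) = (m - 2)*(m - 1)*(m + 4)*(m^2 - 5*m + 6) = (m - 2)^2*(m - 1)*(m + 4)*(m - 3)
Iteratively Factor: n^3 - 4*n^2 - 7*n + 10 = (n - 1)*(n^2 - 3*n - 10) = (n - 1)*(n + 2)*(n - 5)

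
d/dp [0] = 0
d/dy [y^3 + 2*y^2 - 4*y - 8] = 3*y^2 + 4*y - 4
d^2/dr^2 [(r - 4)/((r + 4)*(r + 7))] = 2*(r^3 - 12*r^2 - 216*r - 680)/(r^6 + 33*r^5 + 447*r^4 + 3179*r^3 + 12516*r^2 + 25872*r + 21952)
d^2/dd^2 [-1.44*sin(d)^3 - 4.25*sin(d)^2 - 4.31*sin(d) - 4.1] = 5.39*sin(d) - 3.24*sin(3*d) - 8.5*cos(2*d)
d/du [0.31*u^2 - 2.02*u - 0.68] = 0.62*u - 2.02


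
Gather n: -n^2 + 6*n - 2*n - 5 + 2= -n^2 + 4*n - 3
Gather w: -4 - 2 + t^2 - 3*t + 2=t^2 - 3*t - 4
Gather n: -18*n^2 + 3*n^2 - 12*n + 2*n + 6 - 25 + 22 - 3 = -15*n^2 - 10*n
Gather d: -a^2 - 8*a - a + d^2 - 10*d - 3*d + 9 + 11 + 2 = -a^2 - 9*a + d^2 - 13*d + 22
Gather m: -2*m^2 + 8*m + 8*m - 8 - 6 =-2*m^2 + 16*m - 14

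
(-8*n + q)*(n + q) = -8*n^2 - 7*n*q + q^2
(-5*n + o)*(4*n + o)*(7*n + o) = -140*n^3 - 27*n^2*o + 6*n*o^2 + o^3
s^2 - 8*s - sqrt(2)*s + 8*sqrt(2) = (s - 8)*(s - sqrt(2))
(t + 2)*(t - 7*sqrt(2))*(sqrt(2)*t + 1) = sqrt(2)*t^3 - 13*t^2 + 2*sqrt(2)*t^2 - 26*t - 7*sqrt(2)*t - 14*sqrt(2)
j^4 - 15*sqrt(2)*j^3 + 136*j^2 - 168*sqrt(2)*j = j*(j - 7*sqrt(2))*(j - 6*sqrt(2))*(j - 2*sqrt(2))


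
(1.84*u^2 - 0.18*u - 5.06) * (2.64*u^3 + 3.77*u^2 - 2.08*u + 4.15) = 4.8576*u^5 + 6.4616*u^4 - 17.8642*u^3 - 11.0658*u^2 + 9.7778*u - 20.999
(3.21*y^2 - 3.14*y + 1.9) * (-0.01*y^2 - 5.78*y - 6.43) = -0.0321*y^4 - 18.5224*y^3 - 2.5101*y^2 + 9.2082*y - 12.217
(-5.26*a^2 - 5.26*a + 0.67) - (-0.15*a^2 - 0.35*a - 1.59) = -5.11*a^2 - 4.91*a + 2.26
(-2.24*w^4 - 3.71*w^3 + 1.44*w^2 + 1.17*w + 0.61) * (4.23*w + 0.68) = -9.4752*w^5 - 17.2165*w^4 + 3.5684*w^3 + 5.9283*w^2 + 3.3759*w + 0.4148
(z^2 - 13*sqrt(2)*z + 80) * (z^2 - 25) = z^4 - 13*sqrt(2)*z^3 + 55*z^2 + 325*sqrt(2)*z - 2000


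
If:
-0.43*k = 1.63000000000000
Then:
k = -3.79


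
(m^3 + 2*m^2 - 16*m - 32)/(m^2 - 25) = (m^3 + 2*m^2 - 16*m - 32)/(m^2 - 25)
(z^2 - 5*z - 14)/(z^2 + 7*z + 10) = (z - 7)/(z + 5)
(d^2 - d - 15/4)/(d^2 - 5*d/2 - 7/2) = (-4*d^2 + 4*d + 15)/(2*(-2*d^2 + 5*d + 7))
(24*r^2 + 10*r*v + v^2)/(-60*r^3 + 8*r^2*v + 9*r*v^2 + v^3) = (-4*r - v)/(10*r^2 - 3*r*v - v^2)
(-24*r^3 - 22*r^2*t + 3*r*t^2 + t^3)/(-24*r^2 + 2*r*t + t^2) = r + t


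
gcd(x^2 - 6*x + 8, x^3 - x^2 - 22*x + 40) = x^2 - 6*x + 8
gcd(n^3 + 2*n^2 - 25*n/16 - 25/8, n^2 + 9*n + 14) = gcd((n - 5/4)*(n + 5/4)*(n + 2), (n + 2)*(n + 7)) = n + 2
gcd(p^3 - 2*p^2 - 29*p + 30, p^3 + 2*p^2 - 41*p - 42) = p - 6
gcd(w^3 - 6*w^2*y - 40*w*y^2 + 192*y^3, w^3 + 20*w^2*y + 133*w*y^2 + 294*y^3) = w + 6*y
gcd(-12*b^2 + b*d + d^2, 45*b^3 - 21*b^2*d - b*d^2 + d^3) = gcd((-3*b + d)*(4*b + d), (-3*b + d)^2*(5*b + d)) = 3*b - d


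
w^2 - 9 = (w - 3)*(w + 3)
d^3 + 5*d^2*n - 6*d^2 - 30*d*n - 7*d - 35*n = (d - 7)*(d + 1)*(d + 5*n)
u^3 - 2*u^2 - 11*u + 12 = (u - 4)*(u - 1)*(u + 3)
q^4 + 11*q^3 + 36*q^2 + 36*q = q*(q + 2)*(q + 3)*(q + 6)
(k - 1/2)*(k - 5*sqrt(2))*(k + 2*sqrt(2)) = k^3 - 3*sqrt(2)*k^2 - k^2/2 - 20*k + 3*sqrt(2)*k/2 + 10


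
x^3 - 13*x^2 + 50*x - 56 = (x - 7)*(x - 4)*(x - 2)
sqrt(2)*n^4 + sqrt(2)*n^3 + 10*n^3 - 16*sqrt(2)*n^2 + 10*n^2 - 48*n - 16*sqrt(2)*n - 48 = (n - 2*sqrt(2))*(n + sqrt(2))*(n + 6*sqrt(2))*(sqrt(2)*n + sqrt(2))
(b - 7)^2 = b^2 - 14*b + 49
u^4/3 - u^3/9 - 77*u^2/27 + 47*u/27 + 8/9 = (u/3 + 1)*(u - 8/3)*(u - 1)*(u + 1/3)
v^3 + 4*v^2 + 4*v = v*(v + 2)^2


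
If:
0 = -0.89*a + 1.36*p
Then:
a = 1.52808988764045*p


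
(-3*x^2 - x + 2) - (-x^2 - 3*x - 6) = -2*x^2 + 2*x + 8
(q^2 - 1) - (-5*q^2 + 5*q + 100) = 6*q^2 - 5*q - 101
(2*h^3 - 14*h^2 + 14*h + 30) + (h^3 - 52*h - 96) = 3*h^3 - 14*h^2 - 38*h - 66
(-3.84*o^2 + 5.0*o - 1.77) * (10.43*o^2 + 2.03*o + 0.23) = -40.0512*o^4 + 44.3548*o^3 - 9.1943*o^2 - 2.4431*o - 0.4071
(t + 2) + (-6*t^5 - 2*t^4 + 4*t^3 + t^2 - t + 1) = -6*t^5 - 2*t^4 + 4*t^3 + t^2 + 3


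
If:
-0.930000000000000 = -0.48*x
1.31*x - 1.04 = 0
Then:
No Solution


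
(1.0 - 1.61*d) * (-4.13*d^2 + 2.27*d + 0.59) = 6.6493*d^3 - 7.7847*d^2 + 1.3201*d + 0.59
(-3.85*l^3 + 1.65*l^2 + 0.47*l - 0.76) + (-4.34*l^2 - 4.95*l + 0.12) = -3.85*l^3 - 2.69*l^2 - 4.48*l - 0.64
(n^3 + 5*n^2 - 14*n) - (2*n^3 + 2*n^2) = -n^3 + 3*n^2 - 14*n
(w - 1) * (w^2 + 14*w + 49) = w^3 + 13*w^2 + 35*w - 49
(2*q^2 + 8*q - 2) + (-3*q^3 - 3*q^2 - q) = -3*q^3 - q^2 + 7*q - 2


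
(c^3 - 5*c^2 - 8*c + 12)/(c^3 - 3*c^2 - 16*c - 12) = (c - 1)/(c + 1)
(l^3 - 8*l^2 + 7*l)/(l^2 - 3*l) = (l^2 - 8*l + 7)/(l - 3)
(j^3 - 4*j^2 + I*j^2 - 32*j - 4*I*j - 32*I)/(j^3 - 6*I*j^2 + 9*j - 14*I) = (j^3 + j^2*(-4 + I) - 4*j*(8 + I) - 32*I)/(j^3 - 6*I*j^2 + 9*j - 14*I)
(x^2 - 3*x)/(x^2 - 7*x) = (x - 3)/(x - 7)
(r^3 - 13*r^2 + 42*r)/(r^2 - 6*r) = r - 7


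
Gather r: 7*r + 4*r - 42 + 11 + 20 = 11*r - 11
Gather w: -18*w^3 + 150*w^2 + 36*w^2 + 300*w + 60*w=-18*w^3 + 186*w^2 + 360*w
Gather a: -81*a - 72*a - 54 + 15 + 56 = 17 - 153*a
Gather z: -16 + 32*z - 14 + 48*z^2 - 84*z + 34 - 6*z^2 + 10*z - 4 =42*z^2 - 42*z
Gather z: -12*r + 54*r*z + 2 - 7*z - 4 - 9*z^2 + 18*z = -12*r - 9*z^2 + z*(54*r + 11) - 2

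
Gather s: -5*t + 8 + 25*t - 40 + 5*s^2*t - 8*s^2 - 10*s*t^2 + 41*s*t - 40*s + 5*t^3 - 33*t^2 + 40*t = s^2*(5*t - 8) + s*(-10*t^2 + 41*t - 40) + 5*t^3 - 33*t^2 + 60*t - 32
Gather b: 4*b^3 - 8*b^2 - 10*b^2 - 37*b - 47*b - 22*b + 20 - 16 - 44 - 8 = 4*b^3 - 18*b^2 - 106*b - 48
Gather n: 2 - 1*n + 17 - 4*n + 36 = 55 - 5*n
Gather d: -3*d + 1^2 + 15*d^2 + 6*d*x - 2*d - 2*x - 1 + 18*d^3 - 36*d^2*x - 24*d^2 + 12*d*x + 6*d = 18*d^3 + d^2*(-36*x - 9) + d*(18*x + 1) - 2*x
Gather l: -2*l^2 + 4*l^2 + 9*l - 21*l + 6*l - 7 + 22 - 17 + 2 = 2*l^2 - 6*l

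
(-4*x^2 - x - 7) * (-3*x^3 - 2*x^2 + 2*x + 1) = 12*x^5 + 11*x^4 + 15*x^3 + 8*x^2 - 15*x - 7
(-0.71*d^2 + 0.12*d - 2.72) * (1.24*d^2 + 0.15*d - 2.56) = -0.8804*d^4 + 0.0423*d^3 - 1.5372*d^2 - 0.7152*d + 6.9632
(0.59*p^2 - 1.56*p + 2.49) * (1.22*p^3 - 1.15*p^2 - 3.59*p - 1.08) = 0.7198*p^5 - 2.5817*p^4 + 2.7137*p^3 + 2.0997*p^2 - 7.2543*p - 2.6892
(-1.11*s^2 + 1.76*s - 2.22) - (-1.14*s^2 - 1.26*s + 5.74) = 0.0299999999999998*s^2 + 3.02*s - 7.96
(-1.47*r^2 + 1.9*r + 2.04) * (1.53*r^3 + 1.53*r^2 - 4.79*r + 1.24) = -2.2491*r^5 + 0.6579*r^4 + 13.0695*r^3 - 7.8026*r^2 - 7.4156*r + 2.5296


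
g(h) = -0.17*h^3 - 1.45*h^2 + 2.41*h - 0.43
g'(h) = -0.51*h^2 - 2.9*h + 2.41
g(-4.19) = -23.48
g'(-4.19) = 5.61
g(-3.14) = -17.03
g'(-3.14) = 6.49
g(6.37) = -87.86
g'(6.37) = -36.76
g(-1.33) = -5.80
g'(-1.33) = 5.36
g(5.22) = -51.54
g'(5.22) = -26.62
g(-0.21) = -1.00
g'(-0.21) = 3.00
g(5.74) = -66.52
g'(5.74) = -31.04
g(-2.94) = -15.73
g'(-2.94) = 6.53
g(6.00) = -74.89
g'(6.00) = -33.35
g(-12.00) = 55.61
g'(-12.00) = -36.23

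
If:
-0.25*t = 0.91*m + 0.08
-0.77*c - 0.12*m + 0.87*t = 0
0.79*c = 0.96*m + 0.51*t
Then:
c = -0.15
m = -0.05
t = -0.14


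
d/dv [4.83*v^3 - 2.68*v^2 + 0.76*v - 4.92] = 14.49*v^2 - 5.36*v + 0.76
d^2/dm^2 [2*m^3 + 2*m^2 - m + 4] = 12*m + 4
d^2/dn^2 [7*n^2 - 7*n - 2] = 14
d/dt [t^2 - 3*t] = 2*t - 3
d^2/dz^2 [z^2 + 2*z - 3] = 2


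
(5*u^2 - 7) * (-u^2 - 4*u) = -5*u^4 - 20*u^3 + 7*u^2 + 28*u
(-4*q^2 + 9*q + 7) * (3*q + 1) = -12*q^3 + 23*q^2 + 30*q + 7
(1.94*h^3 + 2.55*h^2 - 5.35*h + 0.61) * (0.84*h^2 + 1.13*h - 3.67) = 1.6296*h^5 + 4.3342*h^4 - 8.7323*h^3 - 14.8916*h^2 + 20.3238*h - 2.2387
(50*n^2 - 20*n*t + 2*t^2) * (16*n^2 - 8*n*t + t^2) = 800*n^4 - 720*n^3*t + 242*n^2*t^2 - 36*n*t^3 + 2*t^4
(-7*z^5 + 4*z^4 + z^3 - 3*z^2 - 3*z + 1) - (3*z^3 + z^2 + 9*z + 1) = -7*z^5 + 4*z^4 - 2*z^3 - 4*z^2 - 12*z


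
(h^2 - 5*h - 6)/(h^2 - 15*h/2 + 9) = 2*(h + 1)/(2*h - 3)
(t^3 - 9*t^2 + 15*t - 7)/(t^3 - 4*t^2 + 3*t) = (t^2 - 8*t + 7)/(t*(t - 3))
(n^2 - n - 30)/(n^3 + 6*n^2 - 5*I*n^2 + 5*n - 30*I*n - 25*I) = (n - 6)/(n^2 + n*(1 - 5*I) - 5*I)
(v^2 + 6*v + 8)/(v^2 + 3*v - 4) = (v + 2)/(v - 1)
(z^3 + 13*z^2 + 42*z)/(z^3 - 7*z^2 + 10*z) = (z^2 + 13*z + 42)/(z^2 - 7*z + 10)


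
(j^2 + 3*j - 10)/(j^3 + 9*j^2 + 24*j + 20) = (j - 2)/(j^2 + 4*j + 4)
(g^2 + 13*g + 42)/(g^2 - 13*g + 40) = (g^2 + 13*g + 42)/(g^2 - 13*g + 40)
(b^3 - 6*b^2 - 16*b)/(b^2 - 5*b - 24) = b*(b + 2)/(b + 3)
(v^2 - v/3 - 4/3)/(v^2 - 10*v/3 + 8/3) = (v + 1)/(v - 2)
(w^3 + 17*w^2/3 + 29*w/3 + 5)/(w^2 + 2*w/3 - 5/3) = (w^2 + 4*w + 3)/(w - 1)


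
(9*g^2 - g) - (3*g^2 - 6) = 6*g^2 - g + 6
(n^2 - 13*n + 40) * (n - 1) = n^3 - 14*n^2 + 53*n - 40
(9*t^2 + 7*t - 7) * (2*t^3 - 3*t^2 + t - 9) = 18*t^5 - 13*t^4 - 26*t^3 - 53*t^2 - 70*t + 63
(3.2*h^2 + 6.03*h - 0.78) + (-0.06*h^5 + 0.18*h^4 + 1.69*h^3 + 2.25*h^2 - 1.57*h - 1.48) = -0.06*h^5 + 0.18*h^4 + 1.69*h^3 + 5.45*h^2 + 4.46*h - 2.26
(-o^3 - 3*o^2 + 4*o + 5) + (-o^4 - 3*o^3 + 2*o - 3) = -o^4 - 4*o^3 - 3*o^2 + 6*o + 2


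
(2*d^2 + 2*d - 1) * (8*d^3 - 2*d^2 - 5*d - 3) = 16*d^5 + 12*d^4 - 22*d^3 - 14*d^2 - d + 3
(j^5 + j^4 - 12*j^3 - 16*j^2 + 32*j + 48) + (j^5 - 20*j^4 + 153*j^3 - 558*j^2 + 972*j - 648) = 2*j^5 - 19*j^4 + 141*j^3 - 574*j^2 + 1004*j - 600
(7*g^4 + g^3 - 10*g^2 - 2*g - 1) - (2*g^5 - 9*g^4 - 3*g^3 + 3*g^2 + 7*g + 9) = -2*g^5 + 16*g^4 + 4*g^3 - 13*g^2 - 9*g - 10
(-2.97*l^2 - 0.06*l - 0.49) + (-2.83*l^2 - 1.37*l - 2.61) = -5.8*l^2 - 1.43*l - 3.1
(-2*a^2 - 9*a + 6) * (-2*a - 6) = 4*a^3 + 30*a^2 + 42*a - 36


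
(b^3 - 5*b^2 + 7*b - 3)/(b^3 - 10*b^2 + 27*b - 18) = (b - 1)/(b - 6)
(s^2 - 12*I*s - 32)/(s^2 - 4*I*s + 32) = (s - 4*I)/(s + 4*I)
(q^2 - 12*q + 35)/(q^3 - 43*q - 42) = (q - 5)/(q^2 + 7*q + 6)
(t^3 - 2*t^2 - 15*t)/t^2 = t - 2 - 15/t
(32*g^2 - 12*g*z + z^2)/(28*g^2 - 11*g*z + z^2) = (-8*g + z)/(-7*g + z)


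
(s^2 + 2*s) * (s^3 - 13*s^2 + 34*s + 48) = s^5 - 11*s^4 + 8*s^3 + 116*s^2 + 96*s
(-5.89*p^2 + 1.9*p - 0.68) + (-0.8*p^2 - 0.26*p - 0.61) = -6.69*p^2 + 1.64*p - 1.29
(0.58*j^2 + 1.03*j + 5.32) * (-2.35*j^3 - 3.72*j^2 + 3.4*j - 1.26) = -1.363*j^5 - 4.5781*j^4 - 14.3616*j^3 - 17.0192*j^2 + 16.7902*j - 6.7032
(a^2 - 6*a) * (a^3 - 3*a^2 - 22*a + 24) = a^5 - 9*a^4 - 4*a^3 + 156*a^2 - 144*a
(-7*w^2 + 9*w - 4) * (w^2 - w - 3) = -7*w^4 + 16*w^3 + 8*w^2 - 23*w + 12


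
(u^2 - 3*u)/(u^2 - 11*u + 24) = u/(u - 8)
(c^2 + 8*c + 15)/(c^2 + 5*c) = (c + 3)/c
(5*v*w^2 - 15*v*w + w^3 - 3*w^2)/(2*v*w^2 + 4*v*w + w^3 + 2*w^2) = (5*v*w - 15*v + w^2 - 3*w)/(2*v*w + 4*v + w^2 + 2*w)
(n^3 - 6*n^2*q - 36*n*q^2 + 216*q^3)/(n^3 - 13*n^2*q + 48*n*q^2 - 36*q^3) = (-n - 6*q)/(-n + q)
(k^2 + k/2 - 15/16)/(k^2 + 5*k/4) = (k - 3/4)/k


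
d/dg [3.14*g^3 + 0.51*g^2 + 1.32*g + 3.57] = 9.42*g^2 + 1.02*g + 1.32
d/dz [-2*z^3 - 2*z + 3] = -6*z^2 - 2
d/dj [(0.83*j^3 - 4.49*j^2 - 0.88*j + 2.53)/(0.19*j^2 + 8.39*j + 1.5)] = (0.1577*j^4 + 13.9274*j^3 - 33.7689*j^2 - 14.4314*j - 22.5467)/(0.0361*j^4 + 3.1882*j^3 + 70.9621*j^2 + 25.17*j + 2.25)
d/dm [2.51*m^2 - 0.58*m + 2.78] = 5.02*m - 0.58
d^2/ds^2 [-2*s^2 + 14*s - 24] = -4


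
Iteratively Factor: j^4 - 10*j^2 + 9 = (j + 1)*(j^3 - j^2 - 9*j + 9) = (j + 1)*(j + 3)*(j^2 - 4*j + 3) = (j - 3)*(j + 1)*(j + 3)*(j - 1)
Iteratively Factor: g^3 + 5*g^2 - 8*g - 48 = (g + 4)*(g^2 + g - 12) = (g - 3)*(g + 4)*(g + 4)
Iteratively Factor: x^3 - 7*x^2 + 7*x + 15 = (x - 5)*(x^2 - 2*x - 3) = (x - 5)*(x + 1)*(x - 3)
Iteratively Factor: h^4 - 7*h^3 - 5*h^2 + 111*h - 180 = (h - 3)*(h^3 - 4*h^2 - 17*h + 60) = (h - 3)^2*(h^2 - h - 20) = (h - 5)*(h - 3)^2*(h + 4)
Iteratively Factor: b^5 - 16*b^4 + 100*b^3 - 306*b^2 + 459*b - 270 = (b - 3)*(b^4 - 13*b^3 + 61*b^2 - 123*b + 90) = (b - 3)*(b - 2)*(b^3 - 11*b^2 + 39*b - 45) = (b - 3)^2*(b - 2)*(b^2 - 8*b + 15) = (b - 5)*(b - 3)^2*(b - 2)*(b - 3)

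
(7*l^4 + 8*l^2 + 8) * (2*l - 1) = 14*l^5 - 7*l^4 + 16*l^3 - 8*l^2 + 16*l - 8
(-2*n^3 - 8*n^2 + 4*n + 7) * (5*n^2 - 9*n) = -10*n^5 - 22*n^4 + 92*n^3 - n^2 - 63*n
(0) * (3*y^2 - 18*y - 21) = 0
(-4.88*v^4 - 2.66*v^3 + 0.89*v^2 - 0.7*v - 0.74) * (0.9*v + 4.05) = -4.392*v^5 - 22.158*v^4 - 9.972*v^3 + 2.9745*v^2 - 3.501*v - 2.997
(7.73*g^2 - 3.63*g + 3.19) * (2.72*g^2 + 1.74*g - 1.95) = 21.0256*g^4 + 3.5766*g^3 - 12.7129*g^2 + 12.6291*g - 6.2205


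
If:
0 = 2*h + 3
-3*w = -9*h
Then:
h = -3/2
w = -9/2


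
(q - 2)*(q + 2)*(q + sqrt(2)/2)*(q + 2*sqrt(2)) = q^4 + 5*sqrt(2)*q^3/2 - 2*q^2 - 10*sqrt(2)*q - 8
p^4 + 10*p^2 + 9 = (p - 3*I)*(p - I)*(p + I)*(p + 3*I)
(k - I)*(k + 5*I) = k^2 + 4*I*k + 5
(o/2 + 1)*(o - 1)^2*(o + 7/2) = o^4/2 + 7*o^3/4 - 3*o^2/2 - 17*o/4 + 7/2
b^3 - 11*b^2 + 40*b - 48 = (b - 4)^2*(b - 3)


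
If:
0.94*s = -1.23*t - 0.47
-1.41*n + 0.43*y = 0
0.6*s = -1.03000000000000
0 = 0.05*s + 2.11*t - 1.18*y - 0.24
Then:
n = 0.42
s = -1.72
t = 0.93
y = 1.39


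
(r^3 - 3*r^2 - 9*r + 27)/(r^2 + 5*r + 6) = (r^2 - 6*r + 9)/(r + 2)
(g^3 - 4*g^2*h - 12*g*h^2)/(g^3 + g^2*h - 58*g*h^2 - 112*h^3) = g*(g - 6*h)/(g^2 - g*h - 56*h^2)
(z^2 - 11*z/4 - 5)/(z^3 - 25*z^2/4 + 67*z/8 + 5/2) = 2*(4*z + 5)/(8*z^2 - 18*z - 5)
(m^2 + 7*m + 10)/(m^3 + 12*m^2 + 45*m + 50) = 1/(m + 5)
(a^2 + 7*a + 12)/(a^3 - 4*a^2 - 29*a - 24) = (a + 4)/(a^2 - 7*a - 8)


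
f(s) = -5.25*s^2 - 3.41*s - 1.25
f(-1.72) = -10.92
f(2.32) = -37.42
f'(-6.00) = 59.59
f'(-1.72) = 14.65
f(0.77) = -6.99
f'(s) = -10.5*s - 3.41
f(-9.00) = -395.81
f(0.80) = -7.34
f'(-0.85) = 5.52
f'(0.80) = -11.81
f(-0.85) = -2.14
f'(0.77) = -11.50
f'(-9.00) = 91.09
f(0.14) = -1.83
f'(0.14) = -4.88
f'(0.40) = -7.61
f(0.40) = -3.45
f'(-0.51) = 1.94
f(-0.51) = -0.88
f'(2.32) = -27.77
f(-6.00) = -169.79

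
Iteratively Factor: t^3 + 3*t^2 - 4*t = (t - 1)*(t^2 + 4*t) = (t - 1)*(t + 4)*(t)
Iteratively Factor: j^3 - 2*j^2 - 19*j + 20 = (j - 5)*(j^2 + 3*j - 4) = (j - 5)*(j + 4)*(j - 1)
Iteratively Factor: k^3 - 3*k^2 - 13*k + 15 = (k + 3)*(k^2 - 6*k + 5) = (k - 1)*(k + 3)*(k - 5)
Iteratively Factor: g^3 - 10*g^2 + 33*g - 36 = (g - 3)*(g^2 - 7*g + 12) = (g - 4)*(g - 3)*(g - 3)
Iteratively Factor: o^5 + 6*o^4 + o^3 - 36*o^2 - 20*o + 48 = (o - 2)*(o^4 + 8*o^3 + 17*o^2 - 2*o - 24) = (o - 2)*(o + 4)*(o^3 + 4*o^2 + o - 6) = (o - 2)*(o + 2)*(o + 4)*(o^2 + 2*o - 3) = (o - 2)*(o + 2)*(o + 3)*(o + 4)*(o - 1)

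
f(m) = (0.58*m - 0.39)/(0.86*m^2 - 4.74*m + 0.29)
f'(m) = (4.74 - 1.72*m)*(0.58*m - 0.39)/(0.86*m^2 - 4.74*m + 0.29)^2 + 0.58/(0.86*m^2 - 4.74*m + 0.29)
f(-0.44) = -0.25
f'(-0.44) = -0.32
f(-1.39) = -0.14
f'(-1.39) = -0.05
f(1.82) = -0.12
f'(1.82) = -0.07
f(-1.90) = -0.12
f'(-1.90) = -0.03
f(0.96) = -0.05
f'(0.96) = -0.12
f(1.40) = -0.09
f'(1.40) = -0.08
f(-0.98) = -0.17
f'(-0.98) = -0.08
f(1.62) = -0.11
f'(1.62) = -0.07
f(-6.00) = -0.06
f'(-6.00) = -0.01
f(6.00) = 1.10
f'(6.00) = -1.98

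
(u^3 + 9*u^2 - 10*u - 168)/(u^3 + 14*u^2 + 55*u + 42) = (u - 4)/(u + 1)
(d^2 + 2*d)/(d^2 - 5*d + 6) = d*(d + 2)/(d^2 - 5*d + 6)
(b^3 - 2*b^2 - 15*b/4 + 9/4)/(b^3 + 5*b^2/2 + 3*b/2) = (2*b^2 - 7*b + 3)/(2*b*(b + 1))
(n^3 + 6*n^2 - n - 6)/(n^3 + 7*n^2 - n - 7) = (n + 6)/(n + 7)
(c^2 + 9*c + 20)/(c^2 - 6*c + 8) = (c^2 + 9*c + 20)/(c^2 - 6*c + 8)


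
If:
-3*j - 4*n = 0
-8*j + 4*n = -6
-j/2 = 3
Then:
No Solution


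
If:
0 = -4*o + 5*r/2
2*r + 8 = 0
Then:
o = -5/2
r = -4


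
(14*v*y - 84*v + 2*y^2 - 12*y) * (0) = 0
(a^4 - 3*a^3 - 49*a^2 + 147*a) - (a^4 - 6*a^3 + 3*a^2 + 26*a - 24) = 3*a^3 - 52*a^2 + 121*a + 24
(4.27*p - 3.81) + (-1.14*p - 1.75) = 3.13*p - 5.56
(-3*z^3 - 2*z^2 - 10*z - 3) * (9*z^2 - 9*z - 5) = -27*z^5 + 9*z^4 - 57*z^3 + 73*z^2 + 77*z + 15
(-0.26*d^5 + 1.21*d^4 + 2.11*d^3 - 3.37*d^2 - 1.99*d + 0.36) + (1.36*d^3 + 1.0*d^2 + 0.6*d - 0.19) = -0.26*d^5 + 1.21*d^4 + 3.47*d^3 - 2.37*d^2 - 1.39*d + 0.17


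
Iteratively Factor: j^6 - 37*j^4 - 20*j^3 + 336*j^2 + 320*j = (j)*(j^5 - 37*j^3 - 20*j^2 + 336*j + 320) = j*(j - 5)*(j^4 + 5*j^3 - 12*j^2 - 80*j - 64) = j*(j - 5)*(j + 1)*(j^3 + 4*j^2 - 16*j - 64) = j*(j - 5)*(j + 1)*(j + 4)*(j^2 - 16) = j*(j - 5)*(j - 4)*(j + 1)*(j + 4)*(j + 4)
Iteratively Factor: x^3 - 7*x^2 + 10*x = (x - 5)*(x^2 - 2*x) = (x - 5)*(x - 2)*(x)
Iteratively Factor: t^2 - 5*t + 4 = (t - 1)*(t - 4)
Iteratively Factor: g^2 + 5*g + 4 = (g + 1)*(g + 4)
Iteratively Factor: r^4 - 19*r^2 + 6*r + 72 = (r - 3)*(r^3 + 3*r^2 - 10*r - 24) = (r - 3)^2*(r^2 + 6*r + 8) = (r - 3)^2*(r + 4)*(r + 2)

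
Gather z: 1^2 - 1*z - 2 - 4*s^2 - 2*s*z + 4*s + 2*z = -4*s^2 + 4*s + z*(1 - 2*s) - 1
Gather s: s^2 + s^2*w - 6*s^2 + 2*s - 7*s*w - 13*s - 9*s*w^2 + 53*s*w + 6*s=s^2*(w - 5) + s*(-9*w^2 + 46*w - 5)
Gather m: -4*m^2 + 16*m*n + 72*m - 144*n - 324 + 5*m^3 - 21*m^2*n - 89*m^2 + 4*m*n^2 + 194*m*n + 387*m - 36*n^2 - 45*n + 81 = 5*m^3 + m^2*(-21*n - 93) + m*(4*n^2 + 210*n + 459) - 36*n^2 - 189*n - 243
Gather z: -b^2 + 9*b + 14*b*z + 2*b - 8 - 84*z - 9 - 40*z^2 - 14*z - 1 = -b^2 + 11*b - 40*z^2 + z*(14*b - 98) - 18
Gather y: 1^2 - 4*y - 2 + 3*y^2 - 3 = 3*y^2 - 4*y - 4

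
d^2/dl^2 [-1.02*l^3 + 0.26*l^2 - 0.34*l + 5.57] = 0.52 - 6.12*l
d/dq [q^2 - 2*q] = 2*q - 2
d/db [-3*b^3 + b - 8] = 1 - 9*b^2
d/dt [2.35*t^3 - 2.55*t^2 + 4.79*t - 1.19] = 7.05*t^2 - 5.1*t + 4.79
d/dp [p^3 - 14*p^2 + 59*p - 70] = 3*p^2 - 28*p + 59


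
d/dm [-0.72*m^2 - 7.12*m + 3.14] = -1.44*m - 7.12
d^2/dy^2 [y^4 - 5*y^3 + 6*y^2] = 12*y^2 - 30*y + 12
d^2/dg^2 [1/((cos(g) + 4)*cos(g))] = (-(1 - cos(2*g))^2 + 15*cos(g) - 9*cos(2*g) - 3*cos(3*g) + 27)/((cos(g) + 4)^3*cos(g)^3)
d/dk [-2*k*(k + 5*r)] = -4*k - 10*r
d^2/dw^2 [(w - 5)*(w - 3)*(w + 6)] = 6*w - 4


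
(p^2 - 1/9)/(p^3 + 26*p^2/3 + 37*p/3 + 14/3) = (9*p^2 - 1)/(3*(3*p^3 + 26*p^2 + 37*p + 14))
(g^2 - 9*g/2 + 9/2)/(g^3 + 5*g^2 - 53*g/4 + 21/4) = 2*(g - 3)/(2*g^2 + 13*g - 7)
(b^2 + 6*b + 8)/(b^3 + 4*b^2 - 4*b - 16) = 1/(b - 2)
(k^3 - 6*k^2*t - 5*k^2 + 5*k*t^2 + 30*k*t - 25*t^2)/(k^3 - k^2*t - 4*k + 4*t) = (k^2 - 5*k*t - 5*k + 25*t)/(k^2 - 4)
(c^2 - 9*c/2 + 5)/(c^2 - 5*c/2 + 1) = (2*c - 5)/(2*c - 1)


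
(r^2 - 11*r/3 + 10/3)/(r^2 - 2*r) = (r - 5/3)/r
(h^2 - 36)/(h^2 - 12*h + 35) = (h^2 - 36)/(h^2 - 12*h + 35)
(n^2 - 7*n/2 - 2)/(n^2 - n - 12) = (n + 1/2)/(n + 3)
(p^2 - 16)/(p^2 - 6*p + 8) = (p + 4)/(p - 2)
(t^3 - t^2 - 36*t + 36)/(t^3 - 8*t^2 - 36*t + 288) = (t - 1)/(t - 8)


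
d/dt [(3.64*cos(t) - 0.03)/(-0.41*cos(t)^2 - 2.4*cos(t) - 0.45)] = (-1.4924*cos(t)^2 + 0.0245999999999995*cos(t) + 1.71)*sin(t)/(0.1681*cos(t)^4 + 1.968*cos(t)^3 + 6.129*cos(t)^2 + 2.16*cos(t) + 0.2025)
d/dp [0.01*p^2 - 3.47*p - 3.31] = 0.02*p - 3.47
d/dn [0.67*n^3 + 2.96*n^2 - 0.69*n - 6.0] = 2.01*n^2 + 5.92*n - 0.69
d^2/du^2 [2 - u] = 0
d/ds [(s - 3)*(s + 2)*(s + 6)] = 3*s^2 + 10*s - 12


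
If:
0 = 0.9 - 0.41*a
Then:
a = 2.20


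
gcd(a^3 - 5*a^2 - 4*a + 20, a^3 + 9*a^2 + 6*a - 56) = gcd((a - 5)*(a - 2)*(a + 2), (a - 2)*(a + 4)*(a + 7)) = a - 2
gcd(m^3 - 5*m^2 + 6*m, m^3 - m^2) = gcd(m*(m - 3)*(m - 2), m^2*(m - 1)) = m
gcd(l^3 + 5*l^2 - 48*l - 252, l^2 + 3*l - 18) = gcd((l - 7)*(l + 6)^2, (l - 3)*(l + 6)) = l + 6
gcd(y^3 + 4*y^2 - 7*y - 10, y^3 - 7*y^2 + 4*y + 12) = y^2 - y - 2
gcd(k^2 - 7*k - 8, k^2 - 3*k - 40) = k - 8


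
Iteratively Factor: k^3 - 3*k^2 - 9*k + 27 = (k + 3)*(k^2 - 6*k + 9) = (k - 3)*(k + 3)*(k - 3)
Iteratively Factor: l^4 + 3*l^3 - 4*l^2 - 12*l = (l + 2)*(l^3 + l^2 - 6*l) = (l + 2)*(l + 3)*(l^2 - 2*l) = (l - 2)*(l + 2)*(l + 3)*(l)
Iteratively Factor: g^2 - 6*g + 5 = (g - 5)*(g - 1)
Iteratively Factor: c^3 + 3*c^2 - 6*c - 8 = (c + 1)*(c^2 + 2*c - 8) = (c - 2)*(c + 1)*(c + 4)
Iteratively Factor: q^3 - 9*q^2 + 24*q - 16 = (q - 4)*(q^2 - 5*q + 4) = (q - 4)^2*(q - 1)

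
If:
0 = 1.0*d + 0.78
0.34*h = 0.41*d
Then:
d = -0.78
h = -0.94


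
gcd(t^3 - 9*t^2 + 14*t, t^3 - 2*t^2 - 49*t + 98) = t^2 - 9*t + 14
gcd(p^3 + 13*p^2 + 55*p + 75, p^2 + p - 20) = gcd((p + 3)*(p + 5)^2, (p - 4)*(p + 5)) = p + 5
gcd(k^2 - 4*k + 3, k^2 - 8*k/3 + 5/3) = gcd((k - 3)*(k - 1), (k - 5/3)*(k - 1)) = k - 1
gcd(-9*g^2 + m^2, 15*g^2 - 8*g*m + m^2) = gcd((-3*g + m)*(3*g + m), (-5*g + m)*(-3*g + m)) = 3*g - m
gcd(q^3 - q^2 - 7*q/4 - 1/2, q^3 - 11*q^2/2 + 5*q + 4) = q^2 - 3*q/2 - 1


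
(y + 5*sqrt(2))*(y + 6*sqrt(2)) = y^2 + 11*sqrt(2)*y + 60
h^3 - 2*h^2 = h^2*(h - 2)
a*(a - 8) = a^2 - 8*a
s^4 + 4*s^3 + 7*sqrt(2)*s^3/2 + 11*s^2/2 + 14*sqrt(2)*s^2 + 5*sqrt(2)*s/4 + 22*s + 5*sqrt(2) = (s + 4)*(s + sqrt(2)/2)^2*(s + 5*sqrt(2)/2)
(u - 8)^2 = u^2 - 16*u + 64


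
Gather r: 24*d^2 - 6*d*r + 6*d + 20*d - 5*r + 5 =24*d^2 + 26*d + r*(-6*d - 5) + 5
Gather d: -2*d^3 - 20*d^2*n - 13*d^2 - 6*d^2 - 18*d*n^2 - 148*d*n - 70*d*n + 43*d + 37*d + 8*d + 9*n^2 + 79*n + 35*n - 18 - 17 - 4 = -2*d^3 + d^2*(-20*n - 19) + d*(-18*n^2 - 218*n + 88) + 9*n^2 + 114*n - 39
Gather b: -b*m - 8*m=-b*m - 8*m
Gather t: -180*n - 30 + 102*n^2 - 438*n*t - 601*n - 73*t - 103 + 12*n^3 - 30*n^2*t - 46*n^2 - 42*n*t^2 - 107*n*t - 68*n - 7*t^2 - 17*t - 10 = 12*n^3 + 56*n^2 - 849*n + t^2*(-42*n - 7) + t*(-30*n^2 - 545*n - 90) - 143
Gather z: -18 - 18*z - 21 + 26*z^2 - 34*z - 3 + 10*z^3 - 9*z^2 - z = 10*z^3 + 17*z^2 - 53*z - 42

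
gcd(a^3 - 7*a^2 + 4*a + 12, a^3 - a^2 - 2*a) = a^2 - a - 2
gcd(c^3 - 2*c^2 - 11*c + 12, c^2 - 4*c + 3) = c - 1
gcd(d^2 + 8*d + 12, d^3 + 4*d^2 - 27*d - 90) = d + 6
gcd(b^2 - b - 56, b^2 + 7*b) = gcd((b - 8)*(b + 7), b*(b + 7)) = b + 7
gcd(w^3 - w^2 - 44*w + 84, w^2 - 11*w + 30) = w - 6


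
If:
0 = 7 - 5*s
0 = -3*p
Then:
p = 0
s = 7/5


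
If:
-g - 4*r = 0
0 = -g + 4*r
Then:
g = 0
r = 0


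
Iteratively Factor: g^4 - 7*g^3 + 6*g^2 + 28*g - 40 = (g - 5)*(g^3 - 2*g^2 - 4*g + 8) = (g - 5)*(g + 2)*(g^2 - 4*g + 4) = (g - 5)*(g - 2)*(g + 2)*(g - 2)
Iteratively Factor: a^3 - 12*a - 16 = (a + 2)*(a^2 - 2*a - 8) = (a + 2)^2*(a - 4)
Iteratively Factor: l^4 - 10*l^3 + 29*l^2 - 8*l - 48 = (l - 3)*(l^3 - 7*l^2 + 8*l + 16) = (l - 4)*(l - 3)*(l^2 - 3*l - 4) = (l - 4)*(l - 3)*(l + 1)*(l - 4)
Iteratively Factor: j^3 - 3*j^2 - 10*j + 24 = (j - 4)*(j^2 + j - 6) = (j - 4)*(j - 2)*(j + 3)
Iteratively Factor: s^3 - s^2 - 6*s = (s - 3)*(s^2 + 2*s) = (s - 3)*(s + 2)*(s)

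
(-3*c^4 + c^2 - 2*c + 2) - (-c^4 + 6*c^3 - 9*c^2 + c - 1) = -2*c^4 - 6*c^3 + 10*c^2 - 3*c + 3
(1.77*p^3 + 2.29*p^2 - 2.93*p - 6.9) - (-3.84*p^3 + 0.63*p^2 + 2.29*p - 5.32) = 5.61*p^3 + 1.66*p^2 - 5.22*p - 1.58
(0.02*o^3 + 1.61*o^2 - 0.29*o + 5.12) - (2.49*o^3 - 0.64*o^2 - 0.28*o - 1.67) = -2.47*o^3 + 2.25*o^2 - 0.00999999999999995*o + 6.79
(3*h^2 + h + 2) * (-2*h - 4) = -6*h^3 - 14*h^2 - 8*h - 8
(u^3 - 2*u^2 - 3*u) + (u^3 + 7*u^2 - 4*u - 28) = 2*u^3 + 5*u^2 - 7*u - 28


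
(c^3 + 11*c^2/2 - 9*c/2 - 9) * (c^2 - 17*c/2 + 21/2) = c^5 - 3*c^4 - 163*c^3/4 + 87*c^2 + 117*c/4 - 189/2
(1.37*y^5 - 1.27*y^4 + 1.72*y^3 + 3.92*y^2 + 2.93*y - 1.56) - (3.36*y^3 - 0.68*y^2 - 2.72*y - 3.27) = 1.37*y^5 - 1.27*y^4 - 1.64*y^3 + 4.6*y^2 + 5.65*y + 1.71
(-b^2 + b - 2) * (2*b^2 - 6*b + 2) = -2*b^4 + 8*b^3 - 12*b^2 + 14*b - 4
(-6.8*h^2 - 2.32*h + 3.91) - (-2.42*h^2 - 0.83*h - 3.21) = -4.38*h^2 - 1.49*h + 7.12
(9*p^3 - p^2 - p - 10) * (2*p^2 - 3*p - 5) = 18*p^5 - 29*p^4 - 44*p^3 - 12*p^2 + 35*p + 50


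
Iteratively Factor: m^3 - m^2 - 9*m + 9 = (m - 1)*(m^2 - 9) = (m - 1)*(m + 3)*(m - 3)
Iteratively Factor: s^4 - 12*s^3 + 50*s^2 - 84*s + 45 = (s - 1)*(s^3 - 11*s^2 + 39*s - 45) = (s - 3)*(s - 1)*(s^2 - 8*s + 15) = (s - 3)^2*(s - 1)*(s - 5)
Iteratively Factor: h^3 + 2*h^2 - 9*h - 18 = (h + 3)*(h^2 - h - 6) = (h - 3)*(h + 3)*(h + 2)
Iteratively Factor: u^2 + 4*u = (u + 4)*(u)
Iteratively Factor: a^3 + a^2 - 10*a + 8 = (a + 4)*(a^2 - 3*a + 2) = (a - 2)*(a + 4)*(a - 1)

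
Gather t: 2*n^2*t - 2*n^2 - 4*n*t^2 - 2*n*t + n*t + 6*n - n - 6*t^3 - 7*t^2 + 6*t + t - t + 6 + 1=-2*n^2 + 5*n - 6*t^3 + t^2*(-4*n - 7) + t*(2*n^2 - n + 6) + 7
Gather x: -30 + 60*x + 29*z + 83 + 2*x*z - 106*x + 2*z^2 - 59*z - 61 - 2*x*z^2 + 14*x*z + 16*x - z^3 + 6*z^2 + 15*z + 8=x*(-2*z^2 + 16*z - 30) - z^3 + 8*z^2 - 15*z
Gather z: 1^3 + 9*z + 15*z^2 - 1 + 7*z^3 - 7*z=7*z^3 + 15*z^2 + 2*z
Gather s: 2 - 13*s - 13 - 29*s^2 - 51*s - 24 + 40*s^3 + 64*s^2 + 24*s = 40*s^3 + 35*s^2 - 40*s - 35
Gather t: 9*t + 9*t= 18*t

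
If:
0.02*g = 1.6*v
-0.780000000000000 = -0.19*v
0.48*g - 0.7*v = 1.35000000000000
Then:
No Solution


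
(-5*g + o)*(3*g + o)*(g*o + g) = -15*g^3*o - 15*g^3 - 2*g^2*o^2 - 2*g^2*o + g*o^3 + g*o^2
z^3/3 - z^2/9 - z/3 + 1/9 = (z/3 + 1/3)*(z - 1)*(z - 1/3)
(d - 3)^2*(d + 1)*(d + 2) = d^4 - 3*d^3 - 7*d^2 + 15*d + 18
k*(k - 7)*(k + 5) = k^3 - 2*k^2 - 35*k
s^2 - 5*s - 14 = (s - 7)*(s + 2)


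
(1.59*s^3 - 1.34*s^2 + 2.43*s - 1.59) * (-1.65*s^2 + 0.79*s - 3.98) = -2.6235*s^5 + 3.4671*s^4 - 11.3963*s^3 + 9.8764*s^2 - 10.9275*s + 6.3282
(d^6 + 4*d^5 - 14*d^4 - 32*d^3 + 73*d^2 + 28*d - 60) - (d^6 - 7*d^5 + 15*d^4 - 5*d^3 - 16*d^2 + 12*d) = 11*d^5 - 29*d^4 - 27*d^3 + 89*d^2 + 16*d - 60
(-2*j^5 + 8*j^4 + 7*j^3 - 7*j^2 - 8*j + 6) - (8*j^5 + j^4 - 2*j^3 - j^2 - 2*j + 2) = -10*j^5 + 7*j^4 + 9*j^3 - 6*j^2 - 6*j + 4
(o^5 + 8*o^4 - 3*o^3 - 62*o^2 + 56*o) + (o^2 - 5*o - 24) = o^5 + 8*o^4 - 3*o^3 - 61*o^2 + 51*o - 24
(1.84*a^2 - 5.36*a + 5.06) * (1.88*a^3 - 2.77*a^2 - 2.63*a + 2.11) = 3.4592*a^5 - 15.1736*a^4 + 19.5208*a^3 + 3.963*a^2 - 24.6174*a + 10.6766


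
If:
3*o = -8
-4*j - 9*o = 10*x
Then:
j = 6 - 5*x/2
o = -8/3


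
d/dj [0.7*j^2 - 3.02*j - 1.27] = 1.4*j - 3.02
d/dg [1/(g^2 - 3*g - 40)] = (3 - 2*g)/(-g^2 + 3*g + 40)^2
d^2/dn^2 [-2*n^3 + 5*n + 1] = -12*n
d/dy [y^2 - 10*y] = 2*y - 10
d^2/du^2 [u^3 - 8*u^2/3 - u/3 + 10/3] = 6*u - 16/3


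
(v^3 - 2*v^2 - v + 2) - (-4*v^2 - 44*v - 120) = v^3 + 2*v^2 + 43*v + 122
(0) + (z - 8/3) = z - 8/3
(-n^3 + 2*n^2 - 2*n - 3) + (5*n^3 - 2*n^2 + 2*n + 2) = 4*n^3 - 1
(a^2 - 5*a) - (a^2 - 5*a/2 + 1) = -5*a/2 - 1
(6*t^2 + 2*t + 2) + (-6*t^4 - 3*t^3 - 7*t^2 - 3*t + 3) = -6*t^4 - 3*t^3 - t^2 - t + 5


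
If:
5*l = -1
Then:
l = -1/5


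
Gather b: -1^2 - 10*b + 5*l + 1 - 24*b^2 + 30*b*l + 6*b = -24*b^2 + b*(30*l - 4) + 5*l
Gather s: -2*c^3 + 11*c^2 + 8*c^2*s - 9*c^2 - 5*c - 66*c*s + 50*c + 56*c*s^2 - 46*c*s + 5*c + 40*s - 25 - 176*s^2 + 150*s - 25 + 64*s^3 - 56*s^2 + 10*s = -2*c^3 + 2*c^2 + 50*c + 64*s^3 + s^2*(56*c - 232) + s*(8*c^2 - 112*c + 200) - 50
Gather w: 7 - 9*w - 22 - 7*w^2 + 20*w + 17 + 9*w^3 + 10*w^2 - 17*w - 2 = 9*w^3 + 3*w^2 - 6*w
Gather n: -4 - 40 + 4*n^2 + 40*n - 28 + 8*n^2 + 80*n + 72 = 12*n^2 + 120*n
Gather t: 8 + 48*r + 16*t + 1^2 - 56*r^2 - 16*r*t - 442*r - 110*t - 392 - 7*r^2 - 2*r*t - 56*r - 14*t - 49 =-63*r^2 - 450*r + t*(-18*r - 108) - 432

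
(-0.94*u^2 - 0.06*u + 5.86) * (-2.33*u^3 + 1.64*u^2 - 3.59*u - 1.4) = 2.1902*u^5 - 1.4018*u^4 - 10.3776*u^3 + 11.1418*u^2 - 20.9534*u - 8.204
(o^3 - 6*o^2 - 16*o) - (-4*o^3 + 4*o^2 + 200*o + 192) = 5*o^3 - 10*o^2 - 216*o - 192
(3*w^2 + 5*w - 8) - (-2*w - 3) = 3*w^2 + 7*w - 5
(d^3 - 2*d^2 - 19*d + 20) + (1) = d^3 - 2*d^2 - 19*d + 21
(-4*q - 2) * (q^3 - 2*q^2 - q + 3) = -4*q^4 + 6*q^3 + 8*q^2 - 10*q - 6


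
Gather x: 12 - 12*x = 12 - 12*x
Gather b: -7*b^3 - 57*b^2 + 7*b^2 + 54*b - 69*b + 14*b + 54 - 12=-7*b^3 - 50*b^2 - b + 42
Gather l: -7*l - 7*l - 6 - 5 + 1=-14*l - 10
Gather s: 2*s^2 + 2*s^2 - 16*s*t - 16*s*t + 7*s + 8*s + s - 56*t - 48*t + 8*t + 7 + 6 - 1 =4*s^2 + s*(16 - 32*t) - 96*t + 12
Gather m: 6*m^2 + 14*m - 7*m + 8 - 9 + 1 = 6*m^2 + 7*m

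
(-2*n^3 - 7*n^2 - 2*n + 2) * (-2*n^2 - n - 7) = 4*n^5 + 16*n^4 + 25*n^3 + 47*n^2 + 12*n - 14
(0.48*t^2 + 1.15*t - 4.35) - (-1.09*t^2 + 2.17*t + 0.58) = 1.57*t^2 - 1.02*t - 4.93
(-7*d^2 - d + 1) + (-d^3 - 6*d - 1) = -d^3 - 7*d^2 - 7*d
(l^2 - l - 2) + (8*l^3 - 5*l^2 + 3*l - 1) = 8*l^3 - 4*l^2 + 2*l - 3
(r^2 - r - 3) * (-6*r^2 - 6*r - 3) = -6*r^4 + 21*r^2 + 21*r + 9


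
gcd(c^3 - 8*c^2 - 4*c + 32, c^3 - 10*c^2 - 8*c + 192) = c - 8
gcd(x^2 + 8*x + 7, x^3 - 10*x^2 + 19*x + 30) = x + 1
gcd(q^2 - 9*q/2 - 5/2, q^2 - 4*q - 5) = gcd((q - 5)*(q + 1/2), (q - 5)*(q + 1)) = q - 5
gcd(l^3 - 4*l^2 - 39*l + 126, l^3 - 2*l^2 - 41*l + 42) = l^2 - l - 42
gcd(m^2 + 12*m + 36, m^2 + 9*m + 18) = m + 6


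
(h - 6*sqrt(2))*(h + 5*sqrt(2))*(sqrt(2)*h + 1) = sqrt(2)*h^3 - h^2 - 61*sqrt(2)*h - 60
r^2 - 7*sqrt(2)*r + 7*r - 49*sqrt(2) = (r + 7)*(r - 7*sqrt(2))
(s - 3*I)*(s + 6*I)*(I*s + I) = I*s^3 - 3*s^2 + I*s^2 - 3*s + 18*I*s + 18*I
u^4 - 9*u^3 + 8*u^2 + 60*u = u*(u - 6)*(u - 5)*(u + 2)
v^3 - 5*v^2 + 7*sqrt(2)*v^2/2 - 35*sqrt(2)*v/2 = v*(v - 5)*(v + 7*sqrt(2)/2)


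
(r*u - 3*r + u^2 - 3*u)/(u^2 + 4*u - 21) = (r + u)/(u + 7)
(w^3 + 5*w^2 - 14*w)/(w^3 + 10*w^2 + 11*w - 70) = w/(w + 5)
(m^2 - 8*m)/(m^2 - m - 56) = m/(m + 7)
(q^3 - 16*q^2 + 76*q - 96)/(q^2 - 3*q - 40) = (q^2 - 8*q + 12)/(q + 5)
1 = 1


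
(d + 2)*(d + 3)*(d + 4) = d^3 + 9*d^2 + 26*d + 24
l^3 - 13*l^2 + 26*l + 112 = (l - 8)*(l - 7)*(l + 2)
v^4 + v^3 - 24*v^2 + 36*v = v*(v - 3)*(v - 2)*(v + 6)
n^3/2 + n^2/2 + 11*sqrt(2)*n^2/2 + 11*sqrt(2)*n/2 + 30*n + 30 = (n/2 + 1/2)*(n + 5*sqrt(2))*(n + 6*sqrt(2))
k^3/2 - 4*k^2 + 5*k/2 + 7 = (k/2 + 1/2)*(k - 7)*(k - 2)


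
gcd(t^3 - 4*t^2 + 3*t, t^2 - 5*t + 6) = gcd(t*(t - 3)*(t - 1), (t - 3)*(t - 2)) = t - 3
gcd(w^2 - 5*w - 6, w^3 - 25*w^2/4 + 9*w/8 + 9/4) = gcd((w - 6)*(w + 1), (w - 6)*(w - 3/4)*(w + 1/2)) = w - 6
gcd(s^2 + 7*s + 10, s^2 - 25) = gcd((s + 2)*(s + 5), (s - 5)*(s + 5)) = s + 5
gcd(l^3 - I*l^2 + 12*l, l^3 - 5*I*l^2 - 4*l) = l^2 - 4*I*l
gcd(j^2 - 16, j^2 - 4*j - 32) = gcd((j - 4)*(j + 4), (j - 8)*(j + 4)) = j + 4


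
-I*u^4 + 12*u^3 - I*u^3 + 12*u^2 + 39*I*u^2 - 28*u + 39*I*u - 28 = (u + I)*(u + 4*I)*(u + 7*I)*(-I*u - I)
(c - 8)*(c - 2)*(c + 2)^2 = c^4 - 6*c^3 - 20*c^2 + 24*c + 64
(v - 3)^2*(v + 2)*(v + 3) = v^4 - v^3 - 15*v^2 + 9*v + 54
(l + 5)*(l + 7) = l^2 + 12*l + 35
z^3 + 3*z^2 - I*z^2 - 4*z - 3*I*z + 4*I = (z - 1)*(z + 4)*(z - I)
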